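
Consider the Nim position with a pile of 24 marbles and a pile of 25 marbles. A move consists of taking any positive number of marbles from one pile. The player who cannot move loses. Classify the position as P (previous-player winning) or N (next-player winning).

N-position

In binary:
  11000  (24)
  11001  (25)
  -----
  00001  (1)
The nim-sum is 1 ≠ 0, so this is an N-position: the player to move can win.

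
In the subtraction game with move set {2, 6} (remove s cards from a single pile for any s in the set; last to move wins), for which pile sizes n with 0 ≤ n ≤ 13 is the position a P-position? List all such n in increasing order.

Compute g(0), g(1), … for moves {2, 6}:
g(0) = mex{} = 0
g(1) = mex{} = 0
g(2) = mex{0} = 1
g(3) = mex{0} = 1
g(4) = mex{1} = 0
g(5) = mex{1} = 0
g(6) = mex{0} = 1
g(7) = mex{0} = 1
g(8) = mex{1} = 0
g(9) = mex{1} = 0
g(10) = mex{0} = 1
g(11) = mex{0} = 1
g(12) = mex{1} = 0
g(13) = mex{1} = 0
The P-positions (g = 0) in 0..13 are 0, 1, 4, 5, 8, 9, 12, 13.

0, 1, 4, 5, 8, 9, 12, 13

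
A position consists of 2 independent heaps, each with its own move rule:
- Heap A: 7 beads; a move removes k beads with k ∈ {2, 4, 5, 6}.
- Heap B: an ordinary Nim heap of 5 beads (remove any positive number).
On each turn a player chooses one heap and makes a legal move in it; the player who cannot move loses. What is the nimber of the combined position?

6

Grundy values for heap A (subtraction set {2, 4, 5, 6}):
g(0) = mex{} = 0
g(1) = mex{} = 0
g(2) = mex{0} = 1
g(3) = mex{0} = 1
g(4) = mex{0,1} = 2
g(5) = mex{0,1} = 2
g(6) = mex{0,1,2} = 3
g(7) = mex{0,1,2} = 3
So g(7) = 3.
Heap B is a plain Nim heap of size 5, so its Grundy value is 5.
By the Sprague-Grundy theorem, the Grundy value of a sum of independent games is the XOR of the component values.
Combined value = 3 XOR 5 = 6.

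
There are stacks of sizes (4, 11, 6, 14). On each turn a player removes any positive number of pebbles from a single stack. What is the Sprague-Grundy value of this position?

7

Nim-sum: 4 XOR 11 XOR 6 XOR 14 = 7.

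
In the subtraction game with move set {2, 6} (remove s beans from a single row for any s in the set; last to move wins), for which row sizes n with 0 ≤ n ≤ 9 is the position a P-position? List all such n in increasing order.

0, 1, 4, 5, 8, 9

Grundy values for subtraction set {2, 6}:
g(0) = mex{} = 0
g(1) = mex{} = 0
g(2) = mex{0} = 1
g(3) = mex{0} = 1
g(4) = mex{1} = 0
g(5) = mex{1} = 0
g(6) = mex{0} = 1
g(7) = mex{0} = 1
g(8) = mex{1} = 0
g(9) = mex{1} = 0
The P-positions (g = 0) in 0..9 are 0, 1, 4, 5, 8, 9.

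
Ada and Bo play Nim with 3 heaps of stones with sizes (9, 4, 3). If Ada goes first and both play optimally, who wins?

Nim-sum: 9 ^ 4 ^ 3 = 14.
The nim-sum is 14 ≠ 0, so this is an N-position: the player to move can win; Ada has a winning move.

Ada wins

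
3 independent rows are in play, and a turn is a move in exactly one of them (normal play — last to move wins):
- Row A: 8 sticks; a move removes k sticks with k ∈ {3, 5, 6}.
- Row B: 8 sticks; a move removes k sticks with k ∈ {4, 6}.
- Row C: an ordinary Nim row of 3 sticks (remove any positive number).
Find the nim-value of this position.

3

Build the Grundy sequence for row A with g(k) = mex{g(k−s) : s ∈ {3, 5, 6}, s ≤ k}:
k:     0  1  2  3  4  5  6  7  8
g(k):  0  0  0  1  1  1  2  2  2
So g(8) = 2.
For row B, compute g(0), g(1), … with moves {4, 6}:
k:     0  1  2  3  4  5  6  7  8
g(k):  0  0  0  0  1  1  1  1  2
So g(8) = 2.
Row C is a plain Nim row of size 3, so its Grundy value is 3.
By the Sprague-Grundy theorem, the Grundy value of a sum of independent games is the XOR of the component values.
Combined value = 2 XOR 2 XOR 3 = 3.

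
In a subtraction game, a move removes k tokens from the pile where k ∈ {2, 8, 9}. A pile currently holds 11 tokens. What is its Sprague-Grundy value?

0

Grundy values for subtraction set {2, 8, 9}:
k:     0  1  2  3  4  5  6  7  8  9 10 11
g(k):  0  0  1  1  0  0  1  1  2  2  3  0
So g(11) = 0.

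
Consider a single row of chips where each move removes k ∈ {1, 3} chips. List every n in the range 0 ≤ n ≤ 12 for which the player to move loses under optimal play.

0, 2, 4, 6, 8, 10, 12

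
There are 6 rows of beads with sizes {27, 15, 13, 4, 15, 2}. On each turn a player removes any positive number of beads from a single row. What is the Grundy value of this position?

16

Nim-sum: 27 ⊕ 15 ⊕ 13 ⊕ 4 ⊕ 15 ⊕ 2 = 16.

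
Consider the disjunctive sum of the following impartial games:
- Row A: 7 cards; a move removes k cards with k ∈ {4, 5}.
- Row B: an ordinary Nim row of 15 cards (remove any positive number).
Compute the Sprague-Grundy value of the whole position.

14

Grundy values for row A (subtraction set {4, 5}):
k:     0  1  2  3  4  5  6  7
g(k):  0  0  0  0  1  1  1  1
So g(7) = 1.
Row B is a plain Nim row of size 15, so its Grundy value is 15.
The value of a disjunctive sum is the nim-sum of the parts.
Combined value = 1 ⊕ 15 = 14.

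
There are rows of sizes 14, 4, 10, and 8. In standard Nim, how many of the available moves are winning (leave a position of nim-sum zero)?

3

Nim-sum: 14 ^ 4 ^ 10 ^ 8 = 8.
The overall nim-sum is X = 8. A row of size p has a winning move iff p XOR X < p (reduce it to p XOR X).
  14: 14 XOR 8 = 6 < 14 — winning move (to 6).
  4: 4 XOR 8 = 12 ≥ 4 — no move.
  10: 10 XOR 8 = 2 < 10 — winning move (to 2).
  8: 8 XOR 8 = 0 < 8 — winning move (to 0).
That gives 3 winning moves.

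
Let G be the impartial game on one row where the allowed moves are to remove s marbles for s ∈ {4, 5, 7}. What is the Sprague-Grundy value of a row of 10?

2

Grundy values for subtraction set {4, 5, 7}:
k:     0  1  2  3  4  5  6  7  8  9 10
g(k):  0  0  0  0  1  1  1  1  2  2  2
So g(10) = 2.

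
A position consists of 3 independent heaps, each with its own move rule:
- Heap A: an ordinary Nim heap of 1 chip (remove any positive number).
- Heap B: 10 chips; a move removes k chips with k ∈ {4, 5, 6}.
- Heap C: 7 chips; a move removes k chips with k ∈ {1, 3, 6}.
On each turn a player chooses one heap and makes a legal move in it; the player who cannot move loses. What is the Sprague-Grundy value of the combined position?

Heap A is a plain Nim heap of size 1, so its Grundy value is 1.
Build the Grundy sequence for heap B with g(k) = mex{g(k−s) : s ∈ {4, 5, 6}, s ≤ k}:
k:     0  1  2  3  4  5  6  7  8  9 10
g(k):  0  0  0  0  1  1  1  1  2  2  0
So g(10) = 0.
For heap C, compute g(0), g(1), … with moves {1, 3, 6}:
k:     0  1  2  3  4  5  6  7
g(k):  0  1  0  1  0  1  2  3
So g(7) = 3.
The value of a disjunctive sum is the nim-sum of the parts.
Combined value = 1 ⊕ 0 ⊕ 3 = 2.

2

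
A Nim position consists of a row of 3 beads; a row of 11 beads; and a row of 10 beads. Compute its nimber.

Nim-sum: 3 ⊕ 11 ⊕ 10 = 2.

2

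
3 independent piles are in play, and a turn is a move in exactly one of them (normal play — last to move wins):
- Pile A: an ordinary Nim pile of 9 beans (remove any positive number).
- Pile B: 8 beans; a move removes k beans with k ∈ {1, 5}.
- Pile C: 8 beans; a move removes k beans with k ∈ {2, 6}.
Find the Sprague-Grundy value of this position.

Pile A is a plain Nim pile of size 9, so its Grundy value is 9.
For pile B, compute g(0), g(1), … with moves {1, 5}:
k:     0  1  2  3  4  5  6  7  8
g(k):  0  1  0  1  0  1  0  1  0
So g(8) = 0.
Build the Grundy sequence for pile C with g(k) = mex{g(k−s) : s ∈ {2, 6}, s ≤ k}:
k:     0  1  2  3  4  5  6  7  8
g(k):  0  0  1  1  0  0  1  1  0
So g(8) = 0.
The value of a disjunctive sum is the nim-sum of the parts.
Combined value = 9 XOR 0 XOR 0 = 9.

9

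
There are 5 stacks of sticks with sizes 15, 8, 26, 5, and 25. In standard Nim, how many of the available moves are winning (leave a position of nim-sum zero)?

Compute the nim-sum pairwise:
15 XOR 8 = 7
7 XOR 26 = 29
29 XOR 5 = 24
24 XOR 25 = 1
The overall nim-sum is X = 1. A stack of size p has a winning move iff p XOR X < p (reduce it to p XOR X).
  15: 15 XOR 1 = 14 < 15 — winning move (to 14).
  8: 8 XOR 1 = 9 ≥ 8 — no move.
  26: 26 XOR 1 = 27 ≥ 26 — no move.
  5: 5 XOR 1 = 4 < 5 — winning move (to 4).
  25: 25 XOR 1 = 24 < 25 — winning move (to 24).
That gives 3 winning moves.

3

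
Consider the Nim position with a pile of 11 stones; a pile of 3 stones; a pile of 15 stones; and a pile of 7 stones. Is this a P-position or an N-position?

Nim-sum: 11 XOR 3 XOR 15 XOR 7 = 0.
The nim-sum is 0, so this is a P-position: the player to move is in a losing position under optimal play.

P-position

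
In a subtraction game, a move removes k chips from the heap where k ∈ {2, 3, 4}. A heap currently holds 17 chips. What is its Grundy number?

2

Compute g(0), g(1), … for moves {2, 3, 4}:
k:     0  1  2  3  4  5  6  7  8  9 10 11 12 13 14 15 16 17
g(k):  0  0  1  1  2  2  0  0  1  1  2  2  0  0  1  1  2  2
So g(17) = 2.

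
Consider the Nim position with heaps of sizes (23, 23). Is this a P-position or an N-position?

P-position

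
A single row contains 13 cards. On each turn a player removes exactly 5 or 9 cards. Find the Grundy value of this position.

Build the Grundy sequence with g(k) = mex{g(k−s) : s ∈ {5, 9}, s ≤ k}:
k:     0  1  2  3  4  5  6  7  8  9 10 11 12 13
g(k):  0  0  0  0  0  1  1  1  1  1  2  2  2  2
So g(13) = 2.

2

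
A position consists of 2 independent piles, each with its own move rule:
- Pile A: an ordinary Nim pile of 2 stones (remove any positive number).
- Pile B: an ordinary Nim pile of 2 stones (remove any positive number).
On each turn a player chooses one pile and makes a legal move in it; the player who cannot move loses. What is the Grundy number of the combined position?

0

Pile A is a plain Nim pile of size 2, so its Grundy value is 2.
Pile B is a plain Nim pile of size 2, so its Grundy value is 2.
By the Sprague-Grundy theorem, the Grundy value of a sum of independent games is the XOR of the component values.
Combined value = 2 ⊕ 2 = 0.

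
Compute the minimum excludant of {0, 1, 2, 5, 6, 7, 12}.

3

The values 0, 1, 2 are all present; 3 is the first non-negative integer missing from the set.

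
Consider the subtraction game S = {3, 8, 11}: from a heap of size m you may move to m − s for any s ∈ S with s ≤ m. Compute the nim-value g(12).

Grundy values for subtraction set {3, 8, 11}:
k:     0  1  2  3  4  5  6  7  8  9 10 11 12
g(k):  0  0  0  1  1  1  0  0  2  1  1  3  2
So g(12) = 2.

2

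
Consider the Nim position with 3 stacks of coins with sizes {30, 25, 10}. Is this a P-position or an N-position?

N-position

Compute the nim-sum pairwise:
30 ^ 25 = 7
7 ^ 10 = 13
The nim-sum is 13 ≠ 0, so this is an N-position: the player to move can win.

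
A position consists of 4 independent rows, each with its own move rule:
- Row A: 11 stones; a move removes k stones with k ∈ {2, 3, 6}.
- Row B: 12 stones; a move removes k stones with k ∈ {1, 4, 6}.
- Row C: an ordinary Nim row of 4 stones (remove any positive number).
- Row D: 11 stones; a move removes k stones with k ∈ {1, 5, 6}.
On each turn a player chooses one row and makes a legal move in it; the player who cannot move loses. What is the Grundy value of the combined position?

5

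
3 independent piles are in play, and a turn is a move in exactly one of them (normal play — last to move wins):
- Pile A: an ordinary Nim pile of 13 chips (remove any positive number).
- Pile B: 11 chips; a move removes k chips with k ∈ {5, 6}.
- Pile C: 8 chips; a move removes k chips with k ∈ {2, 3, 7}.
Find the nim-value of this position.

Pile A is a plain Nim pile of size 13, so its Grundy value is 13.
Grundy values for pile B (subtraction set {5, 6}):
k:     0  1  2  3  4  5  6  7  8  9 10 11
g(k):  0  0  0  0  0  1  1  1  1  1  2  0
So g(11) = 0.
Build the Grundy sequence for pile C with g(k) = mex{g(k−s) : s ∈ {2, 3, 7}, s ≤ k}:
k:     0  1  2  3  4  5  6  7  8
g(k):  0  0  1  1  2  0  0  1  1
So g(8) = 1.
By the Sprague-Grundy theorem, the Grundy value of a sum of independent games is the XOR of the component values.
Combined value = 13 XOR 0 XOR 1 = 12.

12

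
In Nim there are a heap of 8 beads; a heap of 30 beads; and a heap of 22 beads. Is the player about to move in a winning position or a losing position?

Losing position

In binary:
  01000  (8)
  11110  (30)
  10110  (22)
  -----
  00000  (0)
The nim-sum is 0, so this is a P-position: the player to move is in a losing position under optimal play.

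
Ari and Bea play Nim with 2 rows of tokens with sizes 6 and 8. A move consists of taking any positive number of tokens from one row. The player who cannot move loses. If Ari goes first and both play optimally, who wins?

Write each in binary and XOR column by column:
  0110  (6)
  1000  (8)
  ----
  1110  (14)
The nim-sum is 14 ≠ 0, so this is an N-position: the player to move can win; Ari has a winning move.

Ari wins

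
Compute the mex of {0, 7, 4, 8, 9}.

0 is in the set but 1 is not, so the mex is 1.

1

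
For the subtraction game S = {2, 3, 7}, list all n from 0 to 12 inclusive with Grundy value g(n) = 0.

0, 1, 5, 6, 10, 11

Grundy values for subtraction set {2, 3, 7}:
k:     0  1  2  3  4  5  6  7  8  9 10 11 12
g(k):  0  0  1  1  2  0  0  1  1  2  0  0  1
The P-positions (g = 0) in 0..12 are 0, 1, 5, 6, 10, 11.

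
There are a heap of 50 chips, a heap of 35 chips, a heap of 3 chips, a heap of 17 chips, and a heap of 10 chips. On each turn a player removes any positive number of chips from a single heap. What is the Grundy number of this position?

Compute the nim-sum pairwise:
50 ^ 35 = 17
17 ^ 3 = 18
18 ^ 17 = 3
3 ^ 10 = 9

9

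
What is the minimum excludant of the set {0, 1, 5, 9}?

The values 0, 1 are all present; 2 is the first non-negative integer missing from the set.

2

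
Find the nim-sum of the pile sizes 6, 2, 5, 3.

2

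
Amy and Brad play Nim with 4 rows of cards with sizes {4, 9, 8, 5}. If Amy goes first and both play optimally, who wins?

Brad wins

In binary:
  0100  (4)
  1001  (9)
  1000  (8)
  0101  (5)
  ----
  0000  (0)
The nim-sum is 0, so this is a P-position: the player to move is in a losing position under optimal play; Amy is about to move from it and so loses — Brad wins.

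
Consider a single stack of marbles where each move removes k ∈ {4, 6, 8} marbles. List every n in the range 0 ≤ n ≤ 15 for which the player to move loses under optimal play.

0, 1, 2, 3, 12, 13, 14, 15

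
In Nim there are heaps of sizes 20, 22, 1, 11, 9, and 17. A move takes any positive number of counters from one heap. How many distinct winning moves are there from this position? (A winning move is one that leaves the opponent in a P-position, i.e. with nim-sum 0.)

3

Bitwise XOR of the heap sizes:
  10100  (20)
  10110  (22)
  00001  (1)
  01011  (11)
  01001  (9)
  10001  (17)
  -----
  10000  (16)
The overall nim-sum is X = 16. A heap of size p has a winning move iff p XOR X < p (reduce it to p XOR X).
  20: 20 XOR 16 = 4 < 20 — winning move (to 4).
  22: 22 XOR 16 = 6 < 22 — winning move (to 6).
  1: 1 XOR 16 = 17 ≥ 1 — no move.
  11: 11 XOR 16 = 27 ≥ 11 — no move.
  9: 9 XOR 16 = 25 ≥ 9 — no move.
  17: 17 XOR 16 = 1 < 17 — winning move (to 1).
That gives 3 winning moves.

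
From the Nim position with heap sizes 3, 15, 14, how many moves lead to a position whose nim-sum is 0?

3

Nim-sum: 3 XOR 15 XOR 14 = 2.
The overall nim-sum is X = 2. A heap of size p has a winning move iff p XOR X < p (reduce it to p XOR X).
  3: 3 XOR 2 = 1 < 3 — winning move (to 1).
  15: 15 XOR 2 = 13 < 15 — winning move (to 13).
  14: 14 XOR 2 = 12 < 14 — winning move (to 12).
That gives 3 winning moves.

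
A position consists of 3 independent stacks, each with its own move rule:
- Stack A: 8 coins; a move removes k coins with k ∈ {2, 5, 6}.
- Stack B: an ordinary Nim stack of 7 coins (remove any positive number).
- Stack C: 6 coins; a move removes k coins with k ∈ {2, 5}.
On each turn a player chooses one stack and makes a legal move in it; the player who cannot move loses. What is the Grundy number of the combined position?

6

For stack A, compute g(0), g(1), … with moves {2, 5, 6}:
k:     0  1  2  3  4  5  6  7  8
g(k):  0  0  1  1  0  2  1  3  0
So g(8) = 0.
Stack B is a plain Nim stack of size 7, so its Grundy value is 7.
Build the Grundy sequence for stack C with g(k) = mex{g(k−s) : s ∈ {2, 5}, s ≤ k}:
k:     0  1  2  3  4  5  6
g(k):  0  0  1  1  0  2  1
So g(6) = 1.
The value of a disjunctive sum is the nim-sum of the parts.
Combined value = 0 ⊕ 7 ⊕ 1 = 6.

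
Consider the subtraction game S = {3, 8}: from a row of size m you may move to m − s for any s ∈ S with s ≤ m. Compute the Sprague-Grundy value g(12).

0

Grundy values for subtraction set {3, 8}:
k:     0  1  2  3  4  5  6  7  8  9 10 11 12
g(k):  0  0  0  1  1  1  0  0  2  1  1  0  0
So g(12) = 0.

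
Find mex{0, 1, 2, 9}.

3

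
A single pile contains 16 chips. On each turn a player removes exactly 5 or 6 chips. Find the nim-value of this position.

1

Build the Grundy sequence with g(k) = mex{g(k−s) : s ∈ {5, 6}, s ≤ k}:
k:     0  1  2  3  4  5  6  7  8  9 10 11 12 13 14 15 16
g(k):  0  0  0  0  0  1  1  1  1  1  2  0  0  0  0  0  1
So g(16) = 1.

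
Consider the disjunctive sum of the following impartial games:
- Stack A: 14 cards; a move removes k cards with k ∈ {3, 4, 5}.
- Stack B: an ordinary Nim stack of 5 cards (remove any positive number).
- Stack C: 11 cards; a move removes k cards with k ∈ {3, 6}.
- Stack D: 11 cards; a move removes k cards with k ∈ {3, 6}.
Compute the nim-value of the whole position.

7

Grundy values for stack A (subtraction set {3, 4, 5}):
k:     0  1  2  3  4  5  6  7  8  9 10 11 12 13 14
g(k):  0  0  0  1  1  1  2  2  0  0  0  1  1  1  2
So g(14) = 2.
Stack B is a plain Nim stack of size 5, so its Grundy value is 5.
Grundy values for stack C (subtraction set {3, 6}):
k:     0  1  2  3  4  5  6  7  8  9 10 11
g(k):  0  0  0  1  1  1  2  2  2  0  0  0
So g(11) = 0.
Build the Grundy sequence for stack D with g(k) = mex{g(k−s) : s ∈ {3, 6}, s ≤ k}:
g(0) = mex{} = 0
g(1) = mex{} = 0
g(2) = mex{} = 0
g(3) = mex{0} = 1
g(4) = mex{0} = 1
g(5) = mex{0} = 1
g(6) = mex{0,1} = 2
g(7) = mex{0,1} = 2
g(8) = mex{0,1} = 2
g(9) = mex{1,2} = 0
g(10) = mex{1,2} = 0
g(11) = mex{1,2} = 0
So g(11) = 0.
By the Sprague-Grundy theorem, the Grundy value of a sum of independent games is the XOR of the component values.
Combined value = 2 ⊕ 5 ⊕ 0 ⊕ 0 = 7.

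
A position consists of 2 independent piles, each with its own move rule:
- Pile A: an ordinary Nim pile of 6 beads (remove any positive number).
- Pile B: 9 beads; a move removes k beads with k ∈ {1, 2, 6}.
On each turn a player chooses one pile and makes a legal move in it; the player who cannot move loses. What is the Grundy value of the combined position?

Pile A is a plain Nim pile of size 6, so its Grundy value is 6.
Grundy values for pile B (subtraction set {1, 2, 6}):
k:     0  1  2  3  4  5  6  7  8  9
g(k):  0  1  2  0  1  2  3  0  1  2
So g(9) = 2.
The value of a disjunctive sum is the nim-sum of the parts.
Combined value = 6 ⊕ 2 = 4.

4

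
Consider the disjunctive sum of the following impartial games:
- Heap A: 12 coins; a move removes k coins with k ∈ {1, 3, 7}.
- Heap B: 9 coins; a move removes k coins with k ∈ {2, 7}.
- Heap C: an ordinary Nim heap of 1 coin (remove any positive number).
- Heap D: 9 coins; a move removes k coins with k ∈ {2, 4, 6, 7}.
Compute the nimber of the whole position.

Build the Grundy sequence for heap A with g(k) = mex{g(k−s) : s ∈ {1, 3, 7}, s ≤ k}:
k:     0  1  2  3  4  5  6  7  8  9 10 11 12
g(k):  0  1  0  1  0  1  0  1  0  1  0  1  0
So g(12) = 0.
For heap B, compute g(0), g(1), … with moves {2, 7}:
k:     0  1  2  3  4  5  6  7  8  9
g(k):  0  0  1  1  0  0  1  1  2  0
So g(9) = 0.
Heap C is a plain Nim heap of size 1, so its Grundy value is 1.
For heap D, compute g(0), g(1), … with moves {2, 4, 6, 7}:
g(0) = mex{} = 0
g(1) = mex{} = 0
g(2) = mex{0} = 1
g(3) = mex{0} = 1
g(4) = mex{0,1} = 2
g(5) = mex{0,1} = 2
g(6) = mex{0,1,2} = 3
g(7) = mex{0,1,2} = 3
g(8) = mex{0,1,2,3} = 4
g(9) = mex{1,2,3} = 0
So g(9) = 0.
By the Sprague-Grundy theorem, the Grundy value of a sum of independent games is the XOR of the component values.
Combined value = 0 ⊕ 0 ⊕ 1 ⊕ 0 = 1.

1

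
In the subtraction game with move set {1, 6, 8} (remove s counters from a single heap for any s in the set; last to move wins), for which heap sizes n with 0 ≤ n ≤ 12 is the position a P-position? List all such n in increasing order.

0, 2, 4, 7, 9, 11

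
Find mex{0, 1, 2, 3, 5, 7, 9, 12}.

4

The values 0, 1, 2, 3 are all present; 4 is the first non-negative integer missing from the set.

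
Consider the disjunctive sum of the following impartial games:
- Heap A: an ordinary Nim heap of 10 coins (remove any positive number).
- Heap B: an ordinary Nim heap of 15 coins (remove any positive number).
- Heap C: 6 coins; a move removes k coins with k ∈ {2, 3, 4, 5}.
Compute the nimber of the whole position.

Heap A is a plain Nim heap of size 10, so its Grundy value is 10.
Heap B is a plain Nim heap of size 15, so its Grundy value is 15.
Build the Grundy sequence for heap C with g(k) = mex{g(k−s) : s ∈ {2, 3, 4, 5}, s ≤ k}:
k:     0  1  2  3  4  5  6
g(k):  0  0  1  1  2  2  3
So g(6) = 3.
By the Sprague-Grundy theorem, the Grundy value of a sum of independent games is the XOR of the component values.
Combined value = 10 ⊕ 15 ⊕ 3 = 6.

6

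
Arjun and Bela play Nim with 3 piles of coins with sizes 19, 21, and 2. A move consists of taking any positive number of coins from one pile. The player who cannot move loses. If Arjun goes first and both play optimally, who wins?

Arjun wins

Nim-sum: 19 XOR 21 XOR 2 = 4.
The nim-sum is 4 ≠ 0, so this is an N-position: the player to move can win; Arjun has a winning move.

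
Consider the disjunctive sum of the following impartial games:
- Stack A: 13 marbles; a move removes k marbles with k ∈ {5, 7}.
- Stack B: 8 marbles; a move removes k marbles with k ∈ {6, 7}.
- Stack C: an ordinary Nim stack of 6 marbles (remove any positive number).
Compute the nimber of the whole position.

For stack A, compute g(0), g(1), … with moves {5, 7}:
k:     0  1  2  3  4  5  6  7  8  9 10 11 12 13
g(k):  0  0  0  0  0  1  1  1  1  1  2  2  0  0
So g(13) = 0.
Grundy values for stack B (subtraction set {6, 7}):
g(0) = mex{} = 0
g(1) = mex{} = 0
g(2) = mex{} = 0
g(3) = mex{} = 0
g(4) = mex{} = 0
g(5) = mex{} = 0
g(6) = mex{0} = 1
g(7) = mex{0} = 1
g(8) = mex{0} = 1
So g(8) = 1.
Stack C is a plain Nim stack of size 6, so its Grundy value is 6.
The value of a disjunctive sum is the nim-sum of the parts.
Combined value = 0 ⊕ 1 ⊕ 6 = 7.

7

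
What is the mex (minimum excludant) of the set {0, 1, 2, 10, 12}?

3

The values 0, 1, 2 are all present; 3 is the first non-negative integer missing from the set.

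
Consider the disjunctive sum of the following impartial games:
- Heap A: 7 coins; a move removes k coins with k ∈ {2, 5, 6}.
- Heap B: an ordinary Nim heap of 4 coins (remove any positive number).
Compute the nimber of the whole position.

7

Build the Grundy sequence for heap A with g(k) = mex{g(k−s) : s ∈ {2, 5, 6}, s ≤ k}:
g(0) = mex{} = 0
g(1) = mex{} = 0
g(2) = mex{0} = 1
g(3) = mex{0} = 1
g(4) = mex{1} = 0
g(5) = mex{0,1} = 2
g(6) = mex{0} = 1
g(7) = mex{0,1,2} = 3
So g(7) = 3.
Heap B is a plain Nim heap of size 4, so its Grundy value is 4.
The value of a disjunctive sum is the nim-sum of the parts.
Combined value = 3 XOR 4 = 7.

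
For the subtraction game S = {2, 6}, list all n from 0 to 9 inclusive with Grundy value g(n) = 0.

0, 1, 4, 5, 8, 9

Compute g(0), g(1), … for moves {2, 6}:
k:     0  1  2  3  4  5  6  7  8  9
g(k):  0  0  1  1  0  0  1  1  0  0
The P-positions (g = 0) in 0..9 are 0, 1, 4, 5, 8, 9.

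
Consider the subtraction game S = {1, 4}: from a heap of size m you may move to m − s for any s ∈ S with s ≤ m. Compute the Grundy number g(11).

Grundy values for subtraction set {1, 4}:
k:     0  1  2  3  4  5  6  7  8  9 10 11
g(k):  0  1  0  1  2  0  1  0  1  2  0  1
So g(11) = 1.

1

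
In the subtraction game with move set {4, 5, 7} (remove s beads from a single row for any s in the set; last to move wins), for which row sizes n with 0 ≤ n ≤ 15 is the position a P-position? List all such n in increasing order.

Grundy values for subtraction set {4, 5, 7}:
k:     0  1  2  3  4  5  6  7  8  9 10 11 12 13 14 15
g(k):  0  0  0  0  1  1  1  1  2  2  2  0  0  0  0  1
The P-positions (g = 0) in 0..15 are 0, 1, 2, 3, 11, 12, 13, 14.

0, 1, 2, 3, 11, 12, 13, 14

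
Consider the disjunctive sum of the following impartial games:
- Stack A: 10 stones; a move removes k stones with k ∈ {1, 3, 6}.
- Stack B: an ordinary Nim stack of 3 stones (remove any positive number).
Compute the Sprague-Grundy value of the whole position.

Grundy values for stack A (subtraction set {1, 3, 6}):
k:     0  1  2  3  4  5  6  7  8  9 10
g(k):  0  1  0  1  0  1  2  3  2  0  1
So g(10) = 1.
Stack B is a plain Nim stack of size 3, so its Grundy value is 3.
The value of a disjunctive sum is the nim-sum of the parts.
Combined value = 1 ⊕ 3 = 2.

2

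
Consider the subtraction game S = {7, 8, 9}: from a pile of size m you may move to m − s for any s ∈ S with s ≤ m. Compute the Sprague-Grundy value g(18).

0

Compute g(0), g(1), … for moves {7, 8, 9}:
k:     0  1  2  3  4  5  6  7  8  9 10 11 12 13 14 15 16 17 18
g(k):  0  0  0  0  0  0  0  1  1  1  1  1  1  1  2  2  0  0  0
So g(18) = 0.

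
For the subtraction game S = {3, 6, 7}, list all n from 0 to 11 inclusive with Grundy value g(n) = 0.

0, 1, 2, 10, 11

Compute g(0), g(1), … for moves {3, 6, 7}:
k:     0  1  2  3  4  5  6  7  8  9 10 11
g(k):  0  0  0  1  1  1  2  2  2  3  0  0
The P-positions (g = 0) in 0..11 are 0, 1, 2, 10, 11.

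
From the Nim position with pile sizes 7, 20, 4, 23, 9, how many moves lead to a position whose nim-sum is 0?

Write each in binary and XOR column by column:
  00111  (7)
  10100  (20)
  00100  (4)
  10111  (23)
  01001  (9)
  -----
  01001  (9)
The overall nim-sum is X = 9. A pile of size p has a winning move iff p XOR X < p (reduce it to p XOR X).
  7: 7 XOR 9 = 14 ≥ 7 — no move.
  20: 20 XOR 9 = 29 ≥ 20 — no move.
  4: 4 XOR 9 = 13 ≥ 4 — no move.
  23: 23 XOR 9 = 30 ≥ 23 — no move.
  9: 9 XOR 9 = 0 < 9 — winning move (to 0).
That gives 1 winning move.

1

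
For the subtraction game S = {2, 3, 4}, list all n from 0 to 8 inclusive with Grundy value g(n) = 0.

0, 1, 6, 7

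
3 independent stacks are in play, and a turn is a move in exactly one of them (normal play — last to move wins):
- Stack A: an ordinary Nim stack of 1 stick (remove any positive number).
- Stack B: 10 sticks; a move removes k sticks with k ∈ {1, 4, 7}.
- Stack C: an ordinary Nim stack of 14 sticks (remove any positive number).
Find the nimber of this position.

Stack A is a plain Nim stack of size 1, so its Grundy value is 1.
For stack B, compute g(0), g(1), … with moves {1, 4, 7}:
k:     0  1  2  3  4  5  6  7  8  9 10
g(k):  0  1  0  1  2  0  1  2  0  1  0
So g(10) = 0.
Stack C is a plain Nim stack of size 14, so its Grundy value is 14.
The value of a disjunctive sum is the nim-sum of the parts.
Combined value = 1 ⊕ 0 ⊕ 14 = 15.

15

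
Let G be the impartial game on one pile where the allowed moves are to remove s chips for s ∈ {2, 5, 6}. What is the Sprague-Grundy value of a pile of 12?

Compute g(0), g(1), … for moves {2, 5, 6}:
k:     0  1  2  3  4  5  6  7  8  9 10 11 12
g(k):  0  0  1  1  0  2  1  3  0  2  1  0  0
So g(12) = 0.

0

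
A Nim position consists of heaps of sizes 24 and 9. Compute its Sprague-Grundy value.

17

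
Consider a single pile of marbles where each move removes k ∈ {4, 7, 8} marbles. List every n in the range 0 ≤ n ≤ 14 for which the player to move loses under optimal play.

Grundy values for subtraction set {4, 7, 8}:
g(0) = mex{} = 0
g(1) = mex{} = 0
g(2) = mex{} = 0
g(3) = mex{} = 0
g(4) = mex{0} = 1
g(5) = mex{0} = 1
g(6) = mex{0} = 1
g(7) = mex{0} = 1
g(8) = mex{0,1} = 2
g(9) = mex{0,1} = 2
g(10) = mex{0,1} = 2
g(11) = mex{0,1} = 2
g(12) = mex{1,2} = 0
g(13) = mex{1,2} = 0
g(14) = mex{1,2} = 0
The P-positions (g = 0) in 0..14 are 0, 1, 2, 3, 12, 13, 14.

0, 1, 2, 3, 12, 13, 14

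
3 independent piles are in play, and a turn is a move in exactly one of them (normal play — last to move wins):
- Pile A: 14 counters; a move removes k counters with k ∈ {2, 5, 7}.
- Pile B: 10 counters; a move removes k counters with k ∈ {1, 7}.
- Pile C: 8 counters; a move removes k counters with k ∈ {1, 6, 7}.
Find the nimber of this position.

2

Grundy values for pile A (subtraction set {2, 5, 7}):
k:     0  1  2  3  4  5  6  7  8  9 10 11 12 13 14
g(k):  0  0  1  1  0  2  1  3  2  2  0  3  1  0  0
So g(14) = 0.
Build the Grundy sequence for pile B with g(k) = mex{g(k−s) : s ∈ {1, 7}, s ≤ k}:
k:     0  1  2  3  4  5  6  7  8  9 10
g(k):  0  1  0  1  0  1  0  1  0  1  0
So g(10) = 0.
Build the Grundy sequence for pile C with g(k) = mex{g(k−s) : s ∈ {1, 6, 7}, s ≤ k}:
g(0) = mex{} = 0
g(1) = mex{0} = 1
g(2) = mex{1} = 0
g(3) = mex{0} = 1
g(4) = mex{1} = 0
g(5) = mex{0} = 1
g(6) = mex{0,1} = 2
g(7) = mex{0,1,2} = 3
g(8) = mex{0,1,3} = 2
So g(8) = 2.
By the Sprague-Grundy theorem, the Grundy value of a sum of independent games is the XOR of the component values.
Combined value = 0 XOR 0 XOR 2 = 2.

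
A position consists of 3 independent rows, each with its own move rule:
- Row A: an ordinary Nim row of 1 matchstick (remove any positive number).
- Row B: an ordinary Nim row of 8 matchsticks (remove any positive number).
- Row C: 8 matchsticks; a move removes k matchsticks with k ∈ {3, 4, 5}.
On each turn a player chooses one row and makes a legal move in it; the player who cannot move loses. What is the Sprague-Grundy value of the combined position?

9

Row A is a plain Nim row of size 1, so its Grundy value is 1.
Row B is a plain Nim row of size 8, so its Grundy value is 8.
For row C, compute g(0), g(1), … with moves {3, 4, 5}:
k:     0  1  2  3  4  5  6  7  8
g(k):  0  0  0  1  1  1  2  2  0
So g(8) = 0.
The value of a disjunctive sum is the nim-sum of the parts.
Combined value = 1 ⊕ 8 ⊕ 0 = 9.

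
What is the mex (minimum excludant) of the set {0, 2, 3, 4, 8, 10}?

1

0 is in the set but 1 is not, so the mex is 1.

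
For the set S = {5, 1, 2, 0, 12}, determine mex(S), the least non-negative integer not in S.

3

The values 0, 1, 2 are all present; 3 is the first non-negative integer missing from the set.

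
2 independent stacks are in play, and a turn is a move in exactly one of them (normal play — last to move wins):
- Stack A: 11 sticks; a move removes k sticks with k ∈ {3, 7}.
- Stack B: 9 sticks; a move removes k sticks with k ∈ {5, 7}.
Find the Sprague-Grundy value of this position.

Build the Grundy sequence for stack A with g(k) = mex{g(k−s) : s ∈ {3, 7}, s ≤ k}:
g(0) = mex{} = 0
g(1) = mex{} = 0
g(2) = mex{} = 0
g(3) = mex{0} = 1
g(4) = mex{0} = 1
g(5) = mex{0} = 1
g(6) = mex{1} = 0
g(7) = mex{0,1} = 2
g(8) = mex{0,1} = 2
g(9) = mex{0} = 1
g(10) = mex{1,2} = 0
g(11) = mex{1,2} = 0
So g(11) = 0.
For stack B, compute g(0), g(1), … with moves {5, 7}:
k:     0  1  2  3  4  5  6  7  8  9
g(k):  0  0  0  0  0  1  1  1  1  1
So g(9) = 1.
The value of a disjunctive sum is the nim-sum of the parts.
Combined value = 0 XOR 1 = 1.

1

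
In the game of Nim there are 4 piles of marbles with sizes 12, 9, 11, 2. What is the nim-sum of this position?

12

Compute the nim-sum pairwise:
12 XOR 9 = 5
5 XOR 11 = 14
14 XOR 2 = 12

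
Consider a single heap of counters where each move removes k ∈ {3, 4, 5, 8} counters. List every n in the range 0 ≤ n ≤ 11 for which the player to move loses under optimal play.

Grundy values for subtraction set {3, 4, 5, 8}:
g(0) = mex{} = 0
g(1) = mex{} = 0
g(2) = mex{} = 0
g(3) = mex{0} = 1
g(4) = mex{0} = 1
g(5) = mex{0} = 1
g(6) = mex{0,1} = 2
g(7) = mex{0,1} = 2
g(8) = mex{0,1} = 2
g(9) = mex{0,1,2} = 3
g(10) = mex{0,1,2} = 3
g(11) = mex{1,2} = 0
The P-positions (g = 0) in 0..11 are 0, 1, 2, 11.

0, 1, 2, 11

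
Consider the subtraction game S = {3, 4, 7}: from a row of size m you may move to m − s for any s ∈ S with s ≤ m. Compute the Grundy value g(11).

0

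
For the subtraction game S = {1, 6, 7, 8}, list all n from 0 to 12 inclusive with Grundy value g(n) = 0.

0, 2, 4

Grundy values for subtraction set {1, 6, 7, 8}:
k:     0  1  2  3  4  5  6  7  8  9 10 11 12
g(k):  0  1  0  1  0  1  2  3  2  3  2  3  4
The P-positions (g = 0) in 0..12 are 0, 2, 4.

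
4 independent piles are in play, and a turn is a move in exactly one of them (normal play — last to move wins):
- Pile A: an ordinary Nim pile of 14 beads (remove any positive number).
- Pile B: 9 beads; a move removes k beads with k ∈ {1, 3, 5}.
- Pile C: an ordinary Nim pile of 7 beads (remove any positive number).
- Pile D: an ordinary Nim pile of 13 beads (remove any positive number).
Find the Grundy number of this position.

5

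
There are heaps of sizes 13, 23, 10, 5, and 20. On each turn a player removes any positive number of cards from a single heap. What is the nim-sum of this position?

1

Compute the nim-sum pairwise:
13 XOR 23 = 26
26 XOR 10 = 16
16 XOR 5 = 21
21 XOR 20 = 1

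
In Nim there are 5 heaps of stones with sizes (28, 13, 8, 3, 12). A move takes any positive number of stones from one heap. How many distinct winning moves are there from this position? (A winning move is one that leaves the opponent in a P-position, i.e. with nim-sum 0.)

Nim-sum: 28 ^ 13 ^ 8 ^ 3 ^ 12 = 22.
The overall nim-sum is X = 22. A heap of size p has a winning move iff p XOR X < p (reduce it to p XOR X).
  28: 28 XOR 22 = 10 < 28 — winning move (to 10).
  13: 13 XOR 22 = 27 ≥ 13 — no move.
  8: 8 XOR 22 = 30 ≥ 8 — no move.
  3: 3 XOR 22 = 21 ≥ 3 — no move.
  12: 12 XOR 22 = 26 ≥ 12 — no move.
That gives 1 winning move.

1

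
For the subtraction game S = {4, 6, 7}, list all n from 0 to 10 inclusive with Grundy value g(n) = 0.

0, 1, 2, 3

Build the Grundy sequence with g(k) = mex{g(k−s) : s ∈ {4, 6, 7}, s ≤ k}:
k:     0  1  2  3  4  5  6  7  8  9 10
g(k):  0  0  0  0  1  1  1  1  2  2  2
The P-positions (g = 0) in 0..10 are 0, 1, 2, 3.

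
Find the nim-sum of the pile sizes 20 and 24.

Bitwise XOR of the heap sizes:
  10100  (20)
  11000  (24)
  -----
  01100  (12)

12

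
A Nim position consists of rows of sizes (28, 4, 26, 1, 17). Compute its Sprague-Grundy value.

18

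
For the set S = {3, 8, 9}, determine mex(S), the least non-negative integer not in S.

0

0 is not in the set, so the mex is 0.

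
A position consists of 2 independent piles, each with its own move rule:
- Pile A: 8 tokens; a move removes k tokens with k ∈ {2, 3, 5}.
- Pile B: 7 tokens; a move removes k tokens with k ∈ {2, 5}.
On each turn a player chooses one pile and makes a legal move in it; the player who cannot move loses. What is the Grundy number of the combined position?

Grundy values for pile A (subtraction set {2, 3, 5}):
g(0) = mex{} = 0
g(1) = mex{} = 0
g(2) = mex{0} = 1
g(3) = mex{0} = 1
g(4) = mex{0,1} = 2
g(5) = mex{0,1} = 2
g(6) = mex{0,1,2} = 3
g(7) = mex{1,2} = 0
g(8) = mex{1,2,3} = 0
So g(8) = 0.
Grundy values for pile B (subtraction set {2, 5}):
k:     0  1  2  3  4  5  6  7
g(k):  0  0  1  1  0  2  1  0
So g(7) = 0.
By the Sprague-Grundy theorem, the Grundy value of a sum of independent games is the XOR of the component values.
Combined value = 0 ⊕ 0 = 0.

0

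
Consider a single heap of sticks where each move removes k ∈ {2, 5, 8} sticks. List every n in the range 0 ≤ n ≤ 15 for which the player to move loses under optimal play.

0, 1, 4, 7, 10, 11, 14

Build the Grundy sequence with g(k) = mex{g(k−s) : s ∈ {2, 5, 8}, s ≤ k}:
k:     0  1  2  3  4  5  6  7  8  9 10 11 12 13 14 15
g(k):  0  0  1  1  0  2  1  0  2  1  0  0  1  1  0  2
The P-positions (g = 0) in 0..15 are 0, 1, 4, 7, 10, 11, 14.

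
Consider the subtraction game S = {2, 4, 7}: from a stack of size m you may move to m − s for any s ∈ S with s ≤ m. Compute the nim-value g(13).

2

Grundy values for subtraction set {2, 4, 7}:
g(0) = mex{} = 0
g(1) = mex{} = 0
g(2) = mex{0} = 1
g(3) = mex{0} = 1
g(4) = mex{0,1} = 2
g(5) = mex{0,1} = 2
g(6) = mex{1,2} = 0
g(7) = mex{0,1,2} = 3
g(8) = mex{0,2} = 1
g(9) = mex{1,2,3} = 0
g(10) = mex{0,1} = 2
g(11) = mex{0,2,3} = 1
g(12) = mex{1,2} = 0
g(13) = mex{0,1} = 2
So g(13) = 2.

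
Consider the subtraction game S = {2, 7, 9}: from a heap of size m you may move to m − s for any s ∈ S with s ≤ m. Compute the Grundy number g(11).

Grundy values for subtraction set {2, 7, 9}:
k:     0  1  2  3  4  5  6  7  8  9 10 11
g(k):  0  0  1  1  0  0  1  1  2  2  3  3
So g(11) = 3.

3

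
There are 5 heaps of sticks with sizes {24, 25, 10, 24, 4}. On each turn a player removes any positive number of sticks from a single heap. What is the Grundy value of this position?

23

Bitwise XOR of the heap sizes:
  11000  (24)
  11001  (25)
  01010  (10)
  11000  (24)
  00100  (4)
  -----
  10111  (23)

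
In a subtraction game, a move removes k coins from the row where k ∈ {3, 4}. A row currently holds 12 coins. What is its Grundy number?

1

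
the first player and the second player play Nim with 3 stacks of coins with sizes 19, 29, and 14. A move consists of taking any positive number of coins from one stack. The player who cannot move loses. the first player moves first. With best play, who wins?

the second player wins

Nim-sum: 19 ⊕ 29 ⊕ 14 = 0.
The nim-sum is 0, so this is a P-position: the player to move is in a losing position under optimal play; the first player is about to move from it and so loses — the second player wins.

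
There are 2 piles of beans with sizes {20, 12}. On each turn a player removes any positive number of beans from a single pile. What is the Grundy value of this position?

Bitwise XOR of the heap sizes:
  10100  (20)
  01100  (12)
  -----
  11000  (24)

24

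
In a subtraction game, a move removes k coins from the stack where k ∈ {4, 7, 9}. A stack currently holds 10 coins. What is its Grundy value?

2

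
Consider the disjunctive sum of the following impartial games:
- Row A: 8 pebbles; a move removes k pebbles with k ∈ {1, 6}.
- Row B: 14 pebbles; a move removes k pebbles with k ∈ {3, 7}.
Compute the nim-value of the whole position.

0

Build the Grundy sequence for row A with g(k) = mex{g(k−s) : s ∈ {1, 6}, s ≤ k}:
g(0) = mex{} = 0
g(1) = mex{0} = 1
g(2) = mex{1} = 0
g(3) = mex{0} = 1
g(4) = mex{1} = 0
g(5) = mex{0} = 1
g(6) = mex{0,1} = 2
g(7) = mex{1,2} = 0
g(8) = mex{0} = 1
So g(8) = 1.
Build the Grundy sequence for row B with g(k) = mex{g(k−s) : s ∈ {3, 7}, s ≤ k}:
g(0) = mex{} = 0
g(1) = mex{} = 0
g(2) = mex{} = 0
g(3) = mex{0} = 1
g(4) = mex{0} = 1
g(5) = mex{0} = 1
g(6) = mex{1} = 0
g(7) = mex{0,1} = 2
g(8) = mex{0,1} = 2
g(9) = mex{0} = 1
g(10) = mex{1,2} = 0
g(11) = mex{1,2} = 0
g(12) = mex{1} = 0
g(13) = mex{0} = 1
g(14) = mex{0,2} = 1
So g(14) = 1.
The value of a disjunctive sum is the nim-sum of the parts.
Combined value = 1 XOR 1 = 0.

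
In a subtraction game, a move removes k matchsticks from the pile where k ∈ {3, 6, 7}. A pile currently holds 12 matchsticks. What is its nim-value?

0

Grundy values for subtraction set {3, 6, 7}:
k:     0  1  2  3  4  5  6  7  8  9 10 11 12
g(k):  0  0  0  1  1  1  2  2  2  3  0  0  0
So g(12) = 0.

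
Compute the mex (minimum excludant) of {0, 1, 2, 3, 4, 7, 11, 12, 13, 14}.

The values 0, 1, 2, 3, 4 are all present; 5 is the first non-negative integer missing from the set.

5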